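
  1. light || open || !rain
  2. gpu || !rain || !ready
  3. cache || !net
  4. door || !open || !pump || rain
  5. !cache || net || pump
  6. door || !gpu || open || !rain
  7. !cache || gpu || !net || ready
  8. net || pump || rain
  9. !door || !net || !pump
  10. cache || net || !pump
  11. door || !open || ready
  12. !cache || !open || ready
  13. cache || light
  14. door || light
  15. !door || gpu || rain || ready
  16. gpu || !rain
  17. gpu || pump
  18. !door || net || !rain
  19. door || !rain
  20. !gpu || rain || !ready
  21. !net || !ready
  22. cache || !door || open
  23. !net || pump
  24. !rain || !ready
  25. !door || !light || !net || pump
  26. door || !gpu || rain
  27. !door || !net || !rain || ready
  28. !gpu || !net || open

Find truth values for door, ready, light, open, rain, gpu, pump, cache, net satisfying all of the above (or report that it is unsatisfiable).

Set door = False.
  then (door || light) forces light = True.
  then (door || !rain) forces rain = False.
  then (door || !gpu || rain) forces gpu = False.
  then (gpu || pump) forces pump = True.
  then (door || !open || !pump || rain) forces open = False.
Set ready = True.
  then (!net || !ready) forces net = False.
  then (cache || net || !pump) forces cache = True.
All clauses satisfied.

door = False; ready = True; light = True; open = False; rain = False; gpu = False; pump = True; cache = True; net = False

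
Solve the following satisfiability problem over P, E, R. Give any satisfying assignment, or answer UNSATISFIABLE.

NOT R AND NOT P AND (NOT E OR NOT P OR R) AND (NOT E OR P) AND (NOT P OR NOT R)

Unit clause (NOT R) forces R = False.
Unit clause (NOT P) forces P = False.
In (NOT E OR P) only NOT E is left, so E = False.
Check each clause:
  (NOT R): NOT R holds.
  (NOT P): NOT P holds.
  (NOT E OR NOT P OR R): NOT E holds.
  (NOT E OR P): NOT E holds.
  (NOT P OR NOT R): NOT P holds.
All clauses satisfied.

P: False, E: False, R: False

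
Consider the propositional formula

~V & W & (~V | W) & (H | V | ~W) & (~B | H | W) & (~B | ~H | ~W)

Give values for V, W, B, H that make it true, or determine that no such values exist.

Unit clause (~V) forces V = False.
Unit clause (W) forces W = True.
In (H | V | ~W) only H is left, so H = True.
In (~B | ~H | ~W) only ~B is left, so B = False.
Check each clause:
  (~V): ~V holds.
  (W): W holds.
  (~V | W): ~V holds.
  (H | V | ~W): H holds.
  (~B | H | W): ~B holds.
  (~B | ~H | ~W): ~B holds.
All clauses satisfied.

V: False; W: True; B: False; H: True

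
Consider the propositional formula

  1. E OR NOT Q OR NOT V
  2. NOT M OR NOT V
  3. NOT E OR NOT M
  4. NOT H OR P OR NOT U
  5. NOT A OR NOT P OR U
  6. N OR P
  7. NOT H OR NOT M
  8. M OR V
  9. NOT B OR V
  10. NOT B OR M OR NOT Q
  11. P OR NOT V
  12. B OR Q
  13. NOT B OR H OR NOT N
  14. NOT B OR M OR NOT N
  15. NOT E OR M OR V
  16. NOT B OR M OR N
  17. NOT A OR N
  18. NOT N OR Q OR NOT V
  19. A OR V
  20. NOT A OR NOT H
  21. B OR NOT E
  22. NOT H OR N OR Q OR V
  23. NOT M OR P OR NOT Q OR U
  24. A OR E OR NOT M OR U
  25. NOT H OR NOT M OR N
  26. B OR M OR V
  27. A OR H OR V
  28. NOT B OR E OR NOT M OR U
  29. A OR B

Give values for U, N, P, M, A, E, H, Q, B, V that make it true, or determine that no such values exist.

U=T; N=T; P=T; M=T; A=T; E=F; H=F; Q=T; B=F; V=F

Set U = True.
Set N = True.
Set P = True.
Set M = True.
  then (NOT M OR NOT V) forces V = False.
  then (NOT E OR NOT M) forces E = False.
  then (NOT H OR NOT M) forces H = False.
  then (NOT B OR V) forces B = False.
  then (B OR Q) forces Q = True.
  then (A OR V) forces A = True.
All clauses satisfied.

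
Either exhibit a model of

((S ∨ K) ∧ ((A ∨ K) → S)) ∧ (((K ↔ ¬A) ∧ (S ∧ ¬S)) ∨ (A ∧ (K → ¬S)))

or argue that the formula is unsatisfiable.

K: False; A: True; S: True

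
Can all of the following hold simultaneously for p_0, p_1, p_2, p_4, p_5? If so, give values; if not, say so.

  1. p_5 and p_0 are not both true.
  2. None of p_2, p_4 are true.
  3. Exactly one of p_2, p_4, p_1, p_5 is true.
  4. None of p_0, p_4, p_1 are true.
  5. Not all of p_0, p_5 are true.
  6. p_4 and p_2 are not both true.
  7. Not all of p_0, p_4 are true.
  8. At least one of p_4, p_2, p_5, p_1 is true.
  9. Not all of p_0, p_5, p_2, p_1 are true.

p_0 = False, p_1 = False, p_2 = False, p_4 = False, p_5 = True

  (1) p_5=T, p_0=F — not both ✓
  (2) {p_2, p_4}: 0 true — none ✓
  (3) {p_2, p_4, p_1, p_5}: 1 true — exactly one ✓
  (4) {p_0, p_4, p_1}: 0 true — none ✓
  (5) {p_0, p_5}: 1/2 true — not all ✓
  (6) p_4=F, p_2=F — not both ✓
  (7) {p_0, p_4}: 0/2 true — not all ✓
  (8) {p_4, p_2, p_5, p_1}: 1 true — at least one ✓
  (9) {p_0, p_5, p_2, p_1}: 1/4 true — not all ✓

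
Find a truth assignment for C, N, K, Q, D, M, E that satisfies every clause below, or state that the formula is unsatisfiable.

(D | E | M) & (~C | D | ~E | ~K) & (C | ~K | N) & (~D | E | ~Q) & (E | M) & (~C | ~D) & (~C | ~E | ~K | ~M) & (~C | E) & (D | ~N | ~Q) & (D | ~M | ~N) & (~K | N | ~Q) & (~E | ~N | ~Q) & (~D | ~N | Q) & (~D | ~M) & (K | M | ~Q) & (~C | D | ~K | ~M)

Set C = True.
  then (~C | ~D) forces D = False.
  then (~C | E) forces E = True.
  then (~C | D | ~E | ~K) forces K = False.
Set N = False.
Set Q = False.
Set M = True.
All clauses satisfied.

C: True, N: False, K: False, Q: False, D: False, M: True, E: True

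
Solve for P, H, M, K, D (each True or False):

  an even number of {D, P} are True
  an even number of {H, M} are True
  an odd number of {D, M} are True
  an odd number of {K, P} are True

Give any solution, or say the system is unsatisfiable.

P = False, H = True, M = True, K = True, D = False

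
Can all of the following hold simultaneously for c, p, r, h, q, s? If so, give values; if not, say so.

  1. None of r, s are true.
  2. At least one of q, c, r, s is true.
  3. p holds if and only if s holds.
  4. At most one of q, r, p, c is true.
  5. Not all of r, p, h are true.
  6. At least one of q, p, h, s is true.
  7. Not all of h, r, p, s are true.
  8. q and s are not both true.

c: True, p: False, r: False, h: True, q: False, s: False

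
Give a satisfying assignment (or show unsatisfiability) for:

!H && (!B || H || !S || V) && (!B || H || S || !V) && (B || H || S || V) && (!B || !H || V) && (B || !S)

H: False; S: False; B: False; V: True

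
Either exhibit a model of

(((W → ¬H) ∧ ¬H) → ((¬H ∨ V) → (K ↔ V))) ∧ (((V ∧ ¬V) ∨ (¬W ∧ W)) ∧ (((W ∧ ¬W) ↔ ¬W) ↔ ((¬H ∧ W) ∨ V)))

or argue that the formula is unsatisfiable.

The conjunct (V ∧ ¬V) ∨ (¬W ∧ W) is unsatisfiable on its own:
  W=F, V=F: evaluates to False.
  W=F, V=T: evaluates to False.
  W=T, V=F: evaluates to False.
  W=T, V=T: evaluates to False.
So the whole conjunction is unsatisfiable.

No satisfying assignment exists.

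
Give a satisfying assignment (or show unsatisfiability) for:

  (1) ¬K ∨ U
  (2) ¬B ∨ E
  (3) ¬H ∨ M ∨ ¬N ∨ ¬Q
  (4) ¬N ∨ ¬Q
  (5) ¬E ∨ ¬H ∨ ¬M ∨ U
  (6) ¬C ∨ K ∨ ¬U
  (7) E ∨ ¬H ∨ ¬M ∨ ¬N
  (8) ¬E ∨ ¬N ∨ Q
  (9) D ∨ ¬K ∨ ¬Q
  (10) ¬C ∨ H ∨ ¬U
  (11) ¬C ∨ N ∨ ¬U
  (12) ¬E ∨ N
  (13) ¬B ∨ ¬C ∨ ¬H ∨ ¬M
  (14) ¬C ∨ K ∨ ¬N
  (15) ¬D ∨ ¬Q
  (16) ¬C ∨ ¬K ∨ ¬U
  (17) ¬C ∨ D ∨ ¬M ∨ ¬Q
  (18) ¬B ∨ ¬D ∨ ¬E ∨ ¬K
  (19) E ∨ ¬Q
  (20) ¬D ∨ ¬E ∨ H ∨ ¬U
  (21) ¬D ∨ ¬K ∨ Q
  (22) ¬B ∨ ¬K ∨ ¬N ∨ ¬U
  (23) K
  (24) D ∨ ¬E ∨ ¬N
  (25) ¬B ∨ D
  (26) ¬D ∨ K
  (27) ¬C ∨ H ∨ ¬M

Unit clause (K) forces K = True.
In (¬K ∨ U) only U is left, so U = True.
In (¬C ∨ ¬K ∨ ¬U) only ¬C is left, so C = False.
Try D = True:
  (¬D ∨ ¬Q) forces Q = False.
  clause (¬D ∨ ¬K ∨ Q) is falsified — backtrack.
So D = False.
  then (D ∨ ¬K ∨ ¬Q) forces Q = False.
  then (¬B ∨ D) forces B = False.
Set N = False.
  then (¬E ∨ N) forces E = False.
Set H = True.
Set M = False.
All clauses satisfied.

D = False; B = False; U = True; N = False; Q = False; H = True; C = False; E = False; K = True; M = False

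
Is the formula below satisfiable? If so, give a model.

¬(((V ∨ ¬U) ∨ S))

V = False, U = True, S = False

  ¬(((V ∨ ¬U) ∨ S)) = True
    (V ∨ ¬U) ∨ S = False
      V ∨ ¬U = False
        ¬U = False
The formula evaluates to True.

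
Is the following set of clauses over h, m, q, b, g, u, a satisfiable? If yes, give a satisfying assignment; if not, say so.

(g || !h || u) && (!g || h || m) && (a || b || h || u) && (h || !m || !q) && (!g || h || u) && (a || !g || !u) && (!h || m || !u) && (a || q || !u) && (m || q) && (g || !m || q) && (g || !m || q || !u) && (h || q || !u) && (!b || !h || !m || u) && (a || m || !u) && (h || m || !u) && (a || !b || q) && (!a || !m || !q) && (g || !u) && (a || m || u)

Set h = True.
Set m = True.
Set q = True.
  then (!a || !m || !q) forces a = False.
Set b = False.
Try g = False:
  (g || !h || u) forces u = True.
  clause (g || !u) is falsified — backtrack.
So g = True.
  then (a || !g || !u) forces u = False.
All clauses satisfied.

h: True; m: True; q: True; b: False; g: True; u: False; a: False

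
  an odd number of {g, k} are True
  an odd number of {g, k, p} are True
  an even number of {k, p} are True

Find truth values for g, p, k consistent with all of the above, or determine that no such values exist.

g=T, p=F, k=F

{g, k}: 1 true → odd ✓
{g, k, p}: 1 true → odd ✓
{k, p}: 0 true → even ✓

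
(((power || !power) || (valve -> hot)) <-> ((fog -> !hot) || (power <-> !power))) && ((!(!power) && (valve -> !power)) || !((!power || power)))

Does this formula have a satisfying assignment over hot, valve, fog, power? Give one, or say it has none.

hot = False, valve = False, fog = True, power = True

  ((power || !power) || (valve -> hot)) <-> ((fog -> !hot) || (power <-> !power)) = True
    (power || !power) || (valve -> hot) = True
      power || !power = True
        !power = False
      valve -> hot = True
    (fog -> !hot) || (power <-> !power) = True
      fog -> !hot = True
        !hot = True
      power <-> !power = False
        !power = False
  (!(!power) && (valve -> !power)) || !((!power || power)) = True
    !(!power) && (valve -> !power) = True
      !(!power) = True
        !power = False
      valve -> !power = True
        !power = False
    !((!power || power)) = False
      !power || power = True
        !power = False
Both conjuncts True, so the formula holds.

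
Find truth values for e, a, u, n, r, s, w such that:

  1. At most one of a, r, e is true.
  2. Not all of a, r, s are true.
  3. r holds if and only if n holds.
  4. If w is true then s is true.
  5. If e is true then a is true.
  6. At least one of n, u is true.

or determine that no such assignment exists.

e=F; a=F; u=F; n=T; r=T; s=F; w=F

  (1) {a, r, e}: 1 true — at most one ✓
  (2) {a, r, s}: 1/3 true — not all ✓
  (3) r=T, n=T — same ✓
  (4) w=F ⇒ s: vacuous ✓
  (5) e=F ⇒ a: vacuous ✓
  (6) {n, u}: 1 true — at least one ✓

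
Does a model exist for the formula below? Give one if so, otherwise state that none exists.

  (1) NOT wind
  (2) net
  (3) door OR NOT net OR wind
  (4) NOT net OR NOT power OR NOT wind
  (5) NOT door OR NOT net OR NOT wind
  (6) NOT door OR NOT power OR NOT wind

Unit clause (NOT wind) forces wind = False.
Unit clause (net) forces net = True.
In (door OR NOT net OR wind) only door is left, so door = True.
Set power = False.
Check each clause:
  (NOT wind): NOT wind holds.
  (net): net holds.
  (door OR NOT net OR wind): door holds.
  (NOT net OR NOT power OR NOT wind): NOT power holds.
  (NOT door OR NOT net OR NOT wind): NOT wind holds.
  (NOT door OR NOT power OR NOT wind): NOT power holds.
All clauses satisfied.

power = False; wind = False; door = True; net = True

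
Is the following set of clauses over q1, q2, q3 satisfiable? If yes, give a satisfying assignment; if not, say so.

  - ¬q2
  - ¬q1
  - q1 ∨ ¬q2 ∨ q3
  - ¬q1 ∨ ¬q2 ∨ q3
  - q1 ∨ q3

q1 = False, q2 = False, q3 = True

Unit clause (¬q2) forces q2 = False.
Unit clause (¬q1) forces q1 = False.
In (q1 ∨ q3) only q3 is left, so q3 = True.
Check each clause:
  (¬q2): ¬q2 holds.
  (¬q1): ¬q1 holds.
  (q1 ∨ ¬q2 ∨ q3): ¬q2 holds.
  (¬q1 ∨ ¬q2 ∨ q3): ¬q1 holds.
  (q1 ∨ q3): q3 holds.
All clauses satisfied.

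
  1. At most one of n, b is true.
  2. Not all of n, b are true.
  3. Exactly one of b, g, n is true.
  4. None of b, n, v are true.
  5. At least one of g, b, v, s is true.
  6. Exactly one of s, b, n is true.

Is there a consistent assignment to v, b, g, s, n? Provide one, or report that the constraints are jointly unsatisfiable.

v=F, b=F, g=T, s=T, n=F

  (1) {n, b}: 0 true — at most one ✓
  (2) {n, b}: 0/2 true — not all ✓
  (3) {b, g, n}: 1 true — exactly one ✓
  (4) {b, n, v}: 0 true — none ✓
  (5) {g, b, v, s}: 2 true — at least one ✓
  (6) {s, b, n}: 1 true — exactly one ✓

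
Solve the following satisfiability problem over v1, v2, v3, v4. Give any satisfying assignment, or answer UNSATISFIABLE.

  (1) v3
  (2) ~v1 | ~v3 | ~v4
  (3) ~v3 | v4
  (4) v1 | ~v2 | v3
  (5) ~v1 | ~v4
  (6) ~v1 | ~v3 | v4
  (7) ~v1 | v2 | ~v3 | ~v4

v1=F; v2=F; v3=T; v4=T

Unit clause (v3) forces v3 = True.
In (~v3 | v4) only v4 is left, so v4 = True.
In (~v1 | ~v4) only ~v1 is left, so v1 = False.
Set v2 = False.
All clauses satisfied.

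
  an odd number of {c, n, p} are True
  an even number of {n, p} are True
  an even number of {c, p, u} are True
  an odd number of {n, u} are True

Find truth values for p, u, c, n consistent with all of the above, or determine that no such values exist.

p: False, u: True, c: True, n: False

{c, n, p}: 1 true → odd ✓
{n, p}: 0 true → even ✓
{c, p, u}: 2 true → even ✓
{n, u}: 1 true → odd ✓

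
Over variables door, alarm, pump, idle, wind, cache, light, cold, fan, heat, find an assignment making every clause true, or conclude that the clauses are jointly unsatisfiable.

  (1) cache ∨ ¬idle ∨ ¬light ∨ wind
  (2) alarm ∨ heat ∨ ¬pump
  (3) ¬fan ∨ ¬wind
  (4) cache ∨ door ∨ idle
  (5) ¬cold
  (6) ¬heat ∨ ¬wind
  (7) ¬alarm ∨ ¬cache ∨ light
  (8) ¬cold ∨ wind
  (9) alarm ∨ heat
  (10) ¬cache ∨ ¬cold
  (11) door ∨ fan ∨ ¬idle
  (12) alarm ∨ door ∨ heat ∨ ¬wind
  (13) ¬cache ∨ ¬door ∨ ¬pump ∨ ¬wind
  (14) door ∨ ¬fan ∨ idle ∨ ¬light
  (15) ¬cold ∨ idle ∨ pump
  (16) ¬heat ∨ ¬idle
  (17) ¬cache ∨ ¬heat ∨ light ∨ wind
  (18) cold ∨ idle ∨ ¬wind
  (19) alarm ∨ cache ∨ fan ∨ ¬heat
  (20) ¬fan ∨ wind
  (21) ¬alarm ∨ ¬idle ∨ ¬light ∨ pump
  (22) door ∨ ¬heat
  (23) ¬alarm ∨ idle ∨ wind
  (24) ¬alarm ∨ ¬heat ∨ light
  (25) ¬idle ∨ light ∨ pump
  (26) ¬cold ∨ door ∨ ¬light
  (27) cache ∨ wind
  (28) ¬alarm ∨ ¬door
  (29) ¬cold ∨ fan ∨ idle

Unit clause (¬cold) forces cold = False.
Set door = True.
  then (¬alarm ∨ ¬door) forces alarm = False.
  then (alarm ∨ heat) forces heat = True.
  then (¬heat ∨ ¬idle) forces idle = False.
  then (cold ∨ idle ∨ ¬wind) forces wind = False.
  then (¬fan ∨ wind) forces fan = False.
  then (cache ∨ wind) forces cache = True.
  then (¬cache ∨ ¬heat ∨ light ∨ wind) forces light = True.
Set pump = True.
All clauses satisfied.

door = True, alarm = False, pump = True, idle = False, wind = False, cache = True, light = True, cold = False, fan = False, heat = True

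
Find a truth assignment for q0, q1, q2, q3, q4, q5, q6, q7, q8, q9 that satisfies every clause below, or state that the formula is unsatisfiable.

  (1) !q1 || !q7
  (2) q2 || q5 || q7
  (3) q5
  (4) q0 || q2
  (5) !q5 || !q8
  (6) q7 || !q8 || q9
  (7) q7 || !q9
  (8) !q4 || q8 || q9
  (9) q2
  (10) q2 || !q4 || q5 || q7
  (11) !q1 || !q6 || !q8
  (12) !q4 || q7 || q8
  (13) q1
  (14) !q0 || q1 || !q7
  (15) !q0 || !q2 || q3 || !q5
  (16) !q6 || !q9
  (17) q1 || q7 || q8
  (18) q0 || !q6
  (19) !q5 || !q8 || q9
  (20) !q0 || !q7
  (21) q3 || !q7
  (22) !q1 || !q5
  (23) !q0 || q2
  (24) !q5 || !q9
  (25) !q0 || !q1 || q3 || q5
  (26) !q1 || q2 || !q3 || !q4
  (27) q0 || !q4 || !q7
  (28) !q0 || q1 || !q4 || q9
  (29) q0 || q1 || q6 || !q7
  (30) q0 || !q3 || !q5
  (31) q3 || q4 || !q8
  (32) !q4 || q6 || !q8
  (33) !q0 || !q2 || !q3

Case q1 = True:
  (!q1 || !q7) forces q7 = False.
  (q5) forces q5 = True.
  Clause (!q1 || !q5) is falsified — contradiction.
Case q1 = False:
  Clause (q1) is falsified — contradiction.
Both cases fail, so the formula is unsatisfiable.

UNSATISFIABLE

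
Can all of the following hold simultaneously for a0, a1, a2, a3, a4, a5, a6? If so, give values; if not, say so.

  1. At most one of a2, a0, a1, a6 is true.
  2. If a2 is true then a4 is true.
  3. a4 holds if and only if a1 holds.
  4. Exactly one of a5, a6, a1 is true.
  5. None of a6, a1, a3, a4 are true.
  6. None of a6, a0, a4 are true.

a0=F, a1=F, a2=F, a3=F, a4=F, a5=T, a6=F

  (1) {a2, a0, a1, a6}: 0 true — at most one ✓
  (2) a2=F ⇒ a4: vacuous ✓
  (3) a4=F, a1=F — same ✓
  (4) {a5, a6, a1}: 1 true — exactly one ✓
  (5) {a6, a1, a3, a4}: 0 true — none ✓
  (6) {a6, a0, a4}: 0 true — none ✓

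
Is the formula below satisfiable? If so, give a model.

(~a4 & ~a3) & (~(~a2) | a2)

a2 = True, a3 = False, a4 = False

  ~a4 & ~a3 = True
    ~a4 = True
    ~a3 = True
  ~(~a2) | a2 = True
    ~(~a2) = True
      ~a2 = False
Both conjuncts True, so the formula holds.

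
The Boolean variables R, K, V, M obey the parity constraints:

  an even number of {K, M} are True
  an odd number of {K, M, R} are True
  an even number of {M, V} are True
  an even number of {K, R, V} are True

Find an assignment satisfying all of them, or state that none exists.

No satisfying assignment exists.

Adding constraints 2, 3, 4 mod 2: every variable appears an even number of times on the left, so the left side is 0.
But the right sides sum to 1 (mod 2). 0 ≠ 1 — the system is inconsistent.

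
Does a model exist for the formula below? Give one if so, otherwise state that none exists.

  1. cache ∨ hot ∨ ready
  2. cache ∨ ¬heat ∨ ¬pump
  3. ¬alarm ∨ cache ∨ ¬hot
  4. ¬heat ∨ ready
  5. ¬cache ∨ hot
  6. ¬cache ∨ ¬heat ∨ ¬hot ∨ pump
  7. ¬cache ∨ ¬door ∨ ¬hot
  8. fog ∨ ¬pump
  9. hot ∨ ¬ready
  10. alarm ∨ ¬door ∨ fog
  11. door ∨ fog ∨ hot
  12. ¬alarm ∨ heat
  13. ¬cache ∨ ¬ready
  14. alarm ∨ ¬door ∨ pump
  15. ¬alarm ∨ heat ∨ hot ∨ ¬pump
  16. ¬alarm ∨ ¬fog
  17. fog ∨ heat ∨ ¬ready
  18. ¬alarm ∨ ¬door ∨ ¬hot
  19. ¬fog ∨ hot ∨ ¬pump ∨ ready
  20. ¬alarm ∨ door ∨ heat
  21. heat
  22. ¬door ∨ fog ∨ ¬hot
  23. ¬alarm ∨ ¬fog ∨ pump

Unit clause (heat) forces heat = True.
In (¬heat ∨ ready) only ready is left, so ready = True.
In (hot ∨ ¬ready) only hot is left, so hot = True.
In (¬cache ∨ ¬ready) only ¬cache is left, so cache = False.
In (cache ∨ ¬heat ∨ ¬pump) only ¬pump is left, so pump = False.
In (¬alarm ∨ cache ∨ ¬hot) only ¬alarm is left, so alarm = False.
In (alarm ∨ ¬door ∨ pump) only ¬door is left, so door = False.
Set fog = True.
All clauses satisfied.

heat=T, hot=T, alarm=F, cache=F, ready=T, pump=F, door=F, fog=T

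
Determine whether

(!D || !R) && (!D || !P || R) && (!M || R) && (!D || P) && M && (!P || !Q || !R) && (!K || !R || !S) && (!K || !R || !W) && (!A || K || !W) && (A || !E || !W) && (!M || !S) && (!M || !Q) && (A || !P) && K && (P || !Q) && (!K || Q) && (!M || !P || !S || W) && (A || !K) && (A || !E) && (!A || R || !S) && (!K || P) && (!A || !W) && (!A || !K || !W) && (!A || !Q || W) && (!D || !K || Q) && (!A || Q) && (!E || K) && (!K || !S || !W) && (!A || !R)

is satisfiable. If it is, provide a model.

Case M = True:
  (!M || R) forces R = True.
  (!D || !R) forces D = False.
  (!M || !S) forces S = False.
  (!M || !Q) forces Q = False.
  (K) forces K = True.
  Clause (!K || Q) is falsified — contradiction.
Case M = False:
  Clause (M) is falsified — contradiction.
Both cases fail, so the formula is unsatisfiable.

The formula is unsatisfiable.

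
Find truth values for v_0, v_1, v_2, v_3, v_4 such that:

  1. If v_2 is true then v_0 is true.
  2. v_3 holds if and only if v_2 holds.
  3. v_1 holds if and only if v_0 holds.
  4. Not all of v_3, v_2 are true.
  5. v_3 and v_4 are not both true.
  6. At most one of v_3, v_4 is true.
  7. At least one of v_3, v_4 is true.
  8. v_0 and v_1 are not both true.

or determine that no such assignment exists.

v_0 = False, v_1 = False, v_2 = False, v_3 = False, v_4 = True

  (1) v_2=F ⇒ v_0: vacuous ✓
  (2) v_3=F, v_2=F — same ✓
  (3) v_1=F, v_0=F — same ✓
  (4) {v_3, v_2}: 0/2 true — not all ✓
  (5) v_3=F, v_4=T — not both ✓
  (6) {v_3, v_4}: 1 true — at most one ✓
  (7) {v_3, v_4}: 1 true — at least one ✓
  (8) v_0=F, v_1=F — not both ✓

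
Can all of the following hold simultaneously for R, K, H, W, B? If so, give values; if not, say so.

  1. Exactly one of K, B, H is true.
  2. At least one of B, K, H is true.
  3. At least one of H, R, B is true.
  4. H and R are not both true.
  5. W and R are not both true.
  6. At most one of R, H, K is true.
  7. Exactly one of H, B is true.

R: False, K: False, H: True, W: True, B: False

  (1) {K, B, H}: 1 true — exactly one ✓
  (2) {B, K, H}: 1 true — at least one ✓
  (3) {H, R, B}: 1 true — at least one ✓
  (4) H=T, R=F — not both ✓
  (5) W=T, R=F — not both ✓
  (6) {R, H, K}: 1 true — at most one ✓
  (7) {H, B}: 1 true — exactly one ✓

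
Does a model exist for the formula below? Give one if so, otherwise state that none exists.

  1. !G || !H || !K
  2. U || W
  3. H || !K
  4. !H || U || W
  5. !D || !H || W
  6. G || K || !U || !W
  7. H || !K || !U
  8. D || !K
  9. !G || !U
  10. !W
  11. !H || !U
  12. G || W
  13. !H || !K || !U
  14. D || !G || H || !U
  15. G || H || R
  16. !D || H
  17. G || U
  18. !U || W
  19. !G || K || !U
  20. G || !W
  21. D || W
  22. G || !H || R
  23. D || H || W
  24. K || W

Case W = True:
  Clause (!W) is falsified — contradiction.
Case W = False:
  (U || W) forces U = True.
  Clause (!U || W) is falsified — contradiction.
Both cases fail, so the formula is unsatisfiable.

Unsatisfiable — no assignment works.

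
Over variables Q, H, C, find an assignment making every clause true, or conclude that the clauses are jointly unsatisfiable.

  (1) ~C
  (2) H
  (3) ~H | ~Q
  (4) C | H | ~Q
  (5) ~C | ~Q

Q = False; H = True; C = False

Unit clause (~C) forces C = False.
Unit clause (H) forces H = True.
In (~H | ~Q) only ~Q is left, so Q = False.
Check each clause:
  (~C): ~C holds.
  (H): H holds.
  (~H | ~Q): ~Q holds.
  (C | H | ~Q): H holds.
  (~C | ~Q): ~C holds.
All clauses satisfied.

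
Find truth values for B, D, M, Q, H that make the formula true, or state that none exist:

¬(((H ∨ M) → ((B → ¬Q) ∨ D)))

B = True, D = False, M = True, Q = True, H = True

  ¬(((H ∨ M) → ((B → ¬Q) ∨ D))) = True
    (H ∨ M) → ((B → ¬Q) ∨ D) = False
      H ∨ M = True
      (B → ¬Q) ∨ D = False
        B → ¬Q = False
          ¬Q = False
The formula evaluates to True.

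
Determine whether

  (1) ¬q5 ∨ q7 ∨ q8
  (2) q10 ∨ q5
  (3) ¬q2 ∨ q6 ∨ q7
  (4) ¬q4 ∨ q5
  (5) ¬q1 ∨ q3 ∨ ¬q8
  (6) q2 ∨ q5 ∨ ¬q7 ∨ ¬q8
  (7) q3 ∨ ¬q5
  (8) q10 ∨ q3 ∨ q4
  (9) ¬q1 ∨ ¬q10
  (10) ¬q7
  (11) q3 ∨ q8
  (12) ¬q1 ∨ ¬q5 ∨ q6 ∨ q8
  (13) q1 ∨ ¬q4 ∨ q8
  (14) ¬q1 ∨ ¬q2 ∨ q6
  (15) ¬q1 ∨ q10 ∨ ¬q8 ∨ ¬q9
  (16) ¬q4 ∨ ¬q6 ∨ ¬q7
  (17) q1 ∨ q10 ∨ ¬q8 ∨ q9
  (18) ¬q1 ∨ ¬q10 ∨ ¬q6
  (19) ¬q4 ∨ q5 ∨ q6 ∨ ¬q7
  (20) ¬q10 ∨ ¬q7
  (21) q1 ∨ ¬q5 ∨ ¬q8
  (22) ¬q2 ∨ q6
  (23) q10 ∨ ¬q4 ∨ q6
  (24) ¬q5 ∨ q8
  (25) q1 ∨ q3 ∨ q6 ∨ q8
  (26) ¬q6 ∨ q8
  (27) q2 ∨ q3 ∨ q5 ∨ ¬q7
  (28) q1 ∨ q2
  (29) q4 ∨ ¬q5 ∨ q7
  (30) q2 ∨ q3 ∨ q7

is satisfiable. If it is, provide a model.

q1 = False, q2 = True, q3 = True, q4 = False, q5 = False, q6 = True, q7 = False, q8 = True, q9 = True, q10 = True

Unit clause (¬q7) forces q7 = False.
Set q1 = False.
  then (q1 ∨ q2) forces q2 = True.
  then (¬q2 ∨ q6 ∨ q7) forces q6 = True.
  then (¬q6 ∨ q8) forces q8 = True.
  then (q1 ∨ ¬q5 ∨ ¬q8) forces q5 = False.
  then (q10 ∨ q5) forces q10 = True.
  then (¬q4 ∨ q5) forces q4 = False.
Set q3 = True.
Set q9 = True.
All clauses satisfied.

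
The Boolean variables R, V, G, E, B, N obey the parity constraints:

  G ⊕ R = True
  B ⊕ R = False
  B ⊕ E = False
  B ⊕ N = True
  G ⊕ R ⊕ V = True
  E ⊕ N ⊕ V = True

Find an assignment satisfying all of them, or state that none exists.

R: False, V: False, G: True, E: False, B: False, N: True

G ⊕ R = T ⊕ F = True ✓
B ⊕ R = F ⊕ F = False ✓
B ⊕ E = F ⊕ F = False ✓
B ⊕ N = F ⊕ T = True ✓
G ⊕ R ⊕ V = T ⊕ F ⊕ F = True ✓
E ⊕ N ⊕ V = F ⊕ T ⊕ F = True ✓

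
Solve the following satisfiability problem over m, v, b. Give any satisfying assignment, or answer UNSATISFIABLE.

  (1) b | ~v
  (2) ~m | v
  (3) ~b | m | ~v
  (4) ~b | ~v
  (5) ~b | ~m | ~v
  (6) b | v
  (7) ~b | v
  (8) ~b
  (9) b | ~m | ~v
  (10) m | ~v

Case b = True:
  Clause (~b) is falsified — contradiction.
Case b = False:
  (b | ~v) forces v = False.
  Clause (b | v) is falsified — contradiction.
Both cases fail, so the formula is unsatisfiable.

No satisfying assignment exists.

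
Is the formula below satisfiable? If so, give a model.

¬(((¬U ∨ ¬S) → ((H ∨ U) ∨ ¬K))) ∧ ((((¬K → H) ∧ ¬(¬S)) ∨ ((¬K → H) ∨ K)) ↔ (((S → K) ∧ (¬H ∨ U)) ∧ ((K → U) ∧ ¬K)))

Unsatisfiable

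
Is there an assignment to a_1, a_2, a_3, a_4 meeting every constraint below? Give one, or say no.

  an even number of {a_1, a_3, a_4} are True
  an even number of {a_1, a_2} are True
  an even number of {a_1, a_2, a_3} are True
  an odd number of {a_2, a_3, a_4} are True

No satisfying assignment exists.

Adding constraints 1, 2, 4 mod 2: every variable appears an even number of times on the left, so the left side is 0.
But the right sides sum to 1 (mod 2). 0 ≠ 1 — the system is inconsistent.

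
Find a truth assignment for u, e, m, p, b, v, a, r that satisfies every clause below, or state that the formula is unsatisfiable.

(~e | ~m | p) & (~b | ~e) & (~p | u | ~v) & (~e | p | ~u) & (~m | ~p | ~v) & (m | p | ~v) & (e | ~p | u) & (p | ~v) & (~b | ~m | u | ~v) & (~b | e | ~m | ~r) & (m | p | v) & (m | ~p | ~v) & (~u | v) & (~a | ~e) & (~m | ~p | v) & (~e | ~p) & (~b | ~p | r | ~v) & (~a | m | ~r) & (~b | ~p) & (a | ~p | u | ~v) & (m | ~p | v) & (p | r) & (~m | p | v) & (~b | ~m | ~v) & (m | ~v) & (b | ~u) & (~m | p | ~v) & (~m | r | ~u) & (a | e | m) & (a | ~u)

UNSATISFIABLE

Case p = True:
  (~e | ~p) forces e = False.
  (e | ~p | u) forces u = True.
  (~u | v) forces v = True.
  (~m | ~p | ~v) forces m = False.
  Clause (m | ~p | ~v) is falsified — contradiction.
Case p = False:
  (p | ~v) forces v = False.
  (m | p | v) forces m = True.
  Clause (~m | p | v) is falsified — contradiction.
Both cases fail, so the formula is unsatisfiable.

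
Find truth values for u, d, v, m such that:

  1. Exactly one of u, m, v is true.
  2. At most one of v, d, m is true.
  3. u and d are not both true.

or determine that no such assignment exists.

u = True, d = False, v = False, m = False

  (1) {u, m, v}: 1 true — exactly one ✓
  (2) {v, d, m}: 0 true — at most one ✓
  (3) u=T, d=F — not both ✓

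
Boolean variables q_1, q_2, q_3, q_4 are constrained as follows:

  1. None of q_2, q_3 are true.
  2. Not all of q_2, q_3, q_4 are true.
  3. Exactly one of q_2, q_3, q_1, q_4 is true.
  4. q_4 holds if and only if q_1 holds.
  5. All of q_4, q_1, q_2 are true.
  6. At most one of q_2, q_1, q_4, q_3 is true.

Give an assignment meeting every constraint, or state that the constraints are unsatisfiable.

Unsatisfiable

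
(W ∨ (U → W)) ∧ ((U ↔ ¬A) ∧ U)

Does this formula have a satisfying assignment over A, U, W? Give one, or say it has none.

A: False; U: True; W: True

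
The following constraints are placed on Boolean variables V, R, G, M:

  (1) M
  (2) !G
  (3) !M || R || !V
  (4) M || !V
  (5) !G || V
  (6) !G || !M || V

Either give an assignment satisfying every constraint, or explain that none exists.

V=T; R=T; G=F; M=T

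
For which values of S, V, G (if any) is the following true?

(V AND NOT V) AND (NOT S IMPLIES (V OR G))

Unsatisfiable

Case V = True: the conjunct NOT V is False.
Case V = False: the conjunct V is False.
Both cases fail — unsatisfiable.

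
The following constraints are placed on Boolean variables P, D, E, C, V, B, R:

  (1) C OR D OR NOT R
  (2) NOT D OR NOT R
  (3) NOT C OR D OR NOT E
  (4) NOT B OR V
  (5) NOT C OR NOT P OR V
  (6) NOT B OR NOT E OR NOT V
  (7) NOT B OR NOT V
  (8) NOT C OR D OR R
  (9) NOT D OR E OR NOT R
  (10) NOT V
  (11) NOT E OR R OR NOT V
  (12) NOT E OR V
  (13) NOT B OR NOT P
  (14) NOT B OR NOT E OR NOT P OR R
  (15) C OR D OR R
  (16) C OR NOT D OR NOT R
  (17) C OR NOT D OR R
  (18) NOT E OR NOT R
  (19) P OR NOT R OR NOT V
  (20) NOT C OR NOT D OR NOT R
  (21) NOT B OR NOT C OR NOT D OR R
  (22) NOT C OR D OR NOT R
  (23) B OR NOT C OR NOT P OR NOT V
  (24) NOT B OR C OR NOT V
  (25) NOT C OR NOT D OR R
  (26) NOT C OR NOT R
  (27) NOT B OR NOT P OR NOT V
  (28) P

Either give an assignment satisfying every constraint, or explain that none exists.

Case R = True:
  (NOT D OR NOT R) forces D = False.
  (C OR D OR NOT R) forces C = True.
  Clause (NOT C OR D OR NOT R) is falsified — contradiction.
Case R = False:
  (NOT V) forces V = False.
  (NOT B OR V) forces B = False.
  (NOT E OR V) forces E = False.
  (P) forces P = True.
  (NOT C OR NOT P OR V) forces C = False.
  (C OR D OR R) forces D = True.
  Clause (C OR NOT D OR R) is falsified — contradiction.
Both cases fail, so the formula is unsatisfiable.

Unsatisfiable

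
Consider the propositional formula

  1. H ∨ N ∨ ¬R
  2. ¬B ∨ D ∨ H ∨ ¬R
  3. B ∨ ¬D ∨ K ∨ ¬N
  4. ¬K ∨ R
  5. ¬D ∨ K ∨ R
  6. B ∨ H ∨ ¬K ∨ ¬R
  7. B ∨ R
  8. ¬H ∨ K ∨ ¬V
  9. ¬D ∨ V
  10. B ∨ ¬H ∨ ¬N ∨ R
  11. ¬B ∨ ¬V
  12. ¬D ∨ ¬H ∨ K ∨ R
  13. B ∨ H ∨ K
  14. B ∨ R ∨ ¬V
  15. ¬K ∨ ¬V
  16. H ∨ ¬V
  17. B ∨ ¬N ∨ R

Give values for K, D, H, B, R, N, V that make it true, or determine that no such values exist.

Set K = False.
Try D = True:
  (¬D ∨ K ∨ R) forces R = True.
  (¬D ∨ V) forces V = True.
  (¬H ∨ K ∨ ¬V) forces H = False.
  clause (H ∨ ¬V) is falsified — backtrack.
So D = False.
Set H = False.
  then (B ∨ H ∨ K) forces B = True.
  then (H ∨ ¬V) forces V = False.
  then (¬B ∨ D ∨ H ∨ ¬R) forces R = False.
Set N = True.
All clauses satisfied.

K: False, D: False, H: False, B: True, R: False, N: True, V: False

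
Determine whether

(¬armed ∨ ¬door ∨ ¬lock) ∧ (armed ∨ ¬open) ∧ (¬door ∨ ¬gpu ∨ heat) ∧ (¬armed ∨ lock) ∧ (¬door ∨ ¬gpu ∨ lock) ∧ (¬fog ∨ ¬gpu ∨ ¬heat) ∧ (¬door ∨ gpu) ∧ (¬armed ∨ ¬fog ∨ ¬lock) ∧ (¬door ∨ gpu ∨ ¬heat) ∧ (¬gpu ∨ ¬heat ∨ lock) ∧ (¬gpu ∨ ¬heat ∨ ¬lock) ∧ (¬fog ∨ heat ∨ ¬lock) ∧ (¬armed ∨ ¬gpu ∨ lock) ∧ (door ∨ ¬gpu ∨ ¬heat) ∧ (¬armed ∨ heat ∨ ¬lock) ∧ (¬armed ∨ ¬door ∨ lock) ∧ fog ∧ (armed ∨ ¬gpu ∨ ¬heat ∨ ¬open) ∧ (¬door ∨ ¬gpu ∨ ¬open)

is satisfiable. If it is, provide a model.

Unit clause (fog) forces fog = True.
Set armed = False.
  then (armed ∨ ¬open) forces open = False.
Set gpu = False.
  then (¬door ∨ gpu) forces door = False.
Set heat = False.
  then (¬fog ∨ heat ∨ ¬lock) forces lock = False.
All clauses satisfied.

armed = False; gpu = False; open = False; door = False; heat = False; lock = False; fog = True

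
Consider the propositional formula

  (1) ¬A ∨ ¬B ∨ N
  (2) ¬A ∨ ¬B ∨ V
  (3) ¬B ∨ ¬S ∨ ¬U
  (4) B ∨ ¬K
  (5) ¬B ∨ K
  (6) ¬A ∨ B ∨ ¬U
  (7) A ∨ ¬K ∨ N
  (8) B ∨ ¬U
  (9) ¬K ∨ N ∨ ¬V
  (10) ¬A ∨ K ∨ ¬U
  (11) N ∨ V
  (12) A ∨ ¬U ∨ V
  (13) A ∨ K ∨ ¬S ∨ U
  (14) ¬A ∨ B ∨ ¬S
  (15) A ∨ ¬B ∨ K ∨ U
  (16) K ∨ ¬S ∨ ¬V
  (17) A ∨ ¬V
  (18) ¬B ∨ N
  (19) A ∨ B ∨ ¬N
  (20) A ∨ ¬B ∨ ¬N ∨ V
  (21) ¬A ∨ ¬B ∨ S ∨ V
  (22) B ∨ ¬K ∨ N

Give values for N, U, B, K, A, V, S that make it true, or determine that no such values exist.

N=T; U=F; B=F; K=F; A=T; V=F; S=F

Set N = True.
Set U = False.
Set B = False.
  then (B ∨ ¬K) forces K = False.
  then (A ∨ B ∨ ¬N) forces A = True.
  then (¬A ∨ B ∨ ¬S) forces S = False.
Set V = False.
All clauses satisfied.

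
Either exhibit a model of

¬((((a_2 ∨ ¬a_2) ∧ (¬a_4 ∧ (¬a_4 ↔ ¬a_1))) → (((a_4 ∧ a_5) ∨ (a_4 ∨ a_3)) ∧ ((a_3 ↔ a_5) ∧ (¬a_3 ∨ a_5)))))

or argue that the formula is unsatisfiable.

a_1 = False; a_2 = False; a_3 = True; a_4 = False; a_5 = False

  ¬((((a_2 ∨ ¬a_2) ∧ (¬a_4 ∧ (¬a_4 ↔ ¬a_1))) → (((a_4 ∧ a_5) ∨ (a_4 ∨ a_3)) ∧ ((a_3 ↔ a_5) ∧ (¬a_3 ∨ a_5))))) = True
    ((a_2 ∨ ¬a_2) ∧ (¬a_4 ∧ (¬a_4 ↔ ¬a_1))) → (((a_4 ∧ a_5) ∨ (a_4 ∨ a_3)) ∧ ((a_3 ↔ a_5) ∧ (¬a_3 ∨ a_5))) = False
      (a_2 ∨ ¬a_2) ∧ (¬a_4 ∧ (¬a_4 ↔ ¬a_1)) = True
        a_2 ∨ ¬a_2 = True
          ¬a_2 = True
        ¬a_4 ∧ (¬a_4 ↔ ¬a_1) = True
          ¬a_4 = True
          ¬a_4 ↔ ¬a_1 = True
            ¬a_4 = True
            ¬a_1 = True
      ((a_4 ∧ a_5) ∨ (a_4 ∨ a_3)) ∧ ((a_3 ↔ a_5) ∧ (¬a_3 ∨ a_5)) = False
        (a_4 ∧ a_5) ∨ (a_4 ∨ a_3) = True
          a_4 ∧ a_5 = False
          a_4 ∨ a_3 = True
        (a_3 ↔ a_5) ∧ (¬a_3 ∨ a_5) = False
          a_3 ↔ a_5 = False
          ¬a_3 ∨ a_5 = False
            ¬a_3 = False
The formula evaluates to True.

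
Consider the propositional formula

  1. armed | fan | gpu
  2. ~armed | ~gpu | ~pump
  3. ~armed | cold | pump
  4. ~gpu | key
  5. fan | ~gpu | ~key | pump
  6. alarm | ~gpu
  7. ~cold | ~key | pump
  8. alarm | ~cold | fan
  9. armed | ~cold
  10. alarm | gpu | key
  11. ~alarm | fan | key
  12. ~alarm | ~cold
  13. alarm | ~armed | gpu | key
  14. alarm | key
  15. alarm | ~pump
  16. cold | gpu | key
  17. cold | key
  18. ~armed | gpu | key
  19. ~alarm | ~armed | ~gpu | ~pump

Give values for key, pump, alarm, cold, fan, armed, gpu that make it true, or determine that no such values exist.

key=T, pump=F, alarm=T, cold=F, fan=T, armed=F, gpu=F

Try key = False:
  (~gpu | key) forces gpu = False.
  (alarm | gpu | key) forces alarm = True.
  (~alarm | fan | key) forces fan = True.
  (~alarm | ~cold) forces cold = False.
  clause (cold | gpu | key) is falsified — backtrack.
So key = True.
Set pump = False.
  then (~cold | ~key | pump) forces cold = False.
  then (~armed | cold | pump) forces armed = False.
Set alarm = True.
Set fan = True.
Set gpu = False.
All clauses satisfied.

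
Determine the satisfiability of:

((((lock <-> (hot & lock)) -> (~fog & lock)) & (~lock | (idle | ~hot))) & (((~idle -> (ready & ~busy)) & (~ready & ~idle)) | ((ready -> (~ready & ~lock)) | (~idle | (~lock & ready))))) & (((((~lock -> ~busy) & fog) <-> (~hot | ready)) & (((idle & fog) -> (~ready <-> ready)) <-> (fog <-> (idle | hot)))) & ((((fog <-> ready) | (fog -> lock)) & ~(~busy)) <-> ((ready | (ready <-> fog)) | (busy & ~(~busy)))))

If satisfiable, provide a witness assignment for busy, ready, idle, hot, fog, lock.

Case lock = True: the formula simplifies to (((hot -> ~fog) & (idle | ~hot)) & (((~idle -> (ready & ~busy)) & (~ready & ~idle)) | (~ready | ~idle))) & (((fog <-> (~hot | ready)) & (((idle & fog) -> (~ready <-> ready)) <-> (fog <-> (idle | hot)))) & (~(~busy) <-> ((ready | (ready <-> fog)) | (busy & ~(~busy))))).
  ready = True: simplifies to (((hot -> ~fog) & (idle | ~hot)) & ~idle) & ((fog & (~((idle & fog)) <-> (fog <-> (idle | hot)))) & ~(~busy)).
    idle = True: the conjunct ~idle is False.
    idle = False: simplifies to ((hot -> ~fog) & ~hot) & ((fog & (fog <-> hot)) & ~(~busy)).
      hot = True: the conjunct ~hot is False.
      hot = False: simplifies to (fog & ~fog) & ~(~busy).
        fog = True: the conjunct ~fog is False.
        fog = False: the conjunct fog is False.
  ready = False: simplifies to ((hot -> ~fog) & (idle | ~hot)) & (((fog <-> ~hot) & (~((idle & fog)) <-> (fog <-> (idle | hot)))) & (~(~busy) <-> (~fog | (busy & ~(~busy))))).
    fog = True: simplifies to (~hot & (idle | ~hot)) & ((~hot & (~idle <-> (idle | hot))) & (~(~busy) <-> (busy & ~(~busy)))).
      hot = True: the conjunct ~hot is False.
      hot = False: simplifies to (~idle <-> idle) & (~(~busy) <-> (busy & ~(~busy))).
        idle = True: the conjunct ~idle <-> idle becomes ~True <-> True = False.
        idle = False: the conjunct ~idle <-> idle becomes ~False <-> False = False.
    fog = False: simplifies to (idle | ~hot) & ((hot & ~((idle | hot))) & ~(~busy)).
      hot = True: the conjunct ~((idle | hot)) becomes ~((idle | True)) = False.
      hot = False: the conjunct hot is False.
Case lock = False: the conjunct (lock <-> (hot & lock)) -> (~fog & lock) becomes (False <-> False) -> (~fog & False) = False.
Both cases fail — unsatisfiable.

No satisfying assignment exists.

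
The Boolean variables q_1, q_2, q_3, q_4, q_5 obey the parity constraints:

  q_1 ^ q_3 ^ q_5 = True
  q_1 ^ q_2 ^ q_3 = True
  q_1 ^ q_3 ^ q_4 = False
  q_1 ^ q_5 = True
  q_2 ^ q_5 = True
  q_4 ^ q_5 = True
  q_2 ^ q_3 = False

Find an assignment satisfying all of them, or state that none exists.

Adding constraints 1, 2, 5 mod 2: every variable appears an even number of times on the left, so the left side is 0.
But the right sides sum to 1 (mod 2). 0 ≠ 1 — the system is inconsistent.

No satisfying assignment exists.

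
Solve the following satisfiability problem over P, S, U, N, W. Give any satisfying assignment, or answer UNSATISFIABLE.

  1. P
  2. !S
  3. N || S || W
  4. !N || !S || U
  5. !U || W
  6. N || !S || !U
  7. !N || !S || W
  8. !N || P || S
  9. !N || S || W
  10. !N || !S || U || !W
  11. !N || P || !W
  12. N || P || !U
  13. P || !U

Unit clause (P) forces P = True.
Unit clause (!S) forces S = False.
Set U = True.
  then (!U || W) forces W = True.
Set N = False.
All clauses satisfied.

P: True; S: False; U: True; N: False; W: True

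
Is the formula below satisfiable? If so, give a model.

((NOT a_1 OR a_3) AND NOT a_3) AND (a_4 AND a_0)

a_0 = True, a_1 = False, a_3 = False, a_4 = True

  (NOT a_1 OR a_3) AND NOT a_3 = True
    NOT a_1 OR a_3 = True
      NOT a_1 = True
    NOT a_3 = True
  a_4 AND a_0 = True
Both conjuncts True, so the formula holds.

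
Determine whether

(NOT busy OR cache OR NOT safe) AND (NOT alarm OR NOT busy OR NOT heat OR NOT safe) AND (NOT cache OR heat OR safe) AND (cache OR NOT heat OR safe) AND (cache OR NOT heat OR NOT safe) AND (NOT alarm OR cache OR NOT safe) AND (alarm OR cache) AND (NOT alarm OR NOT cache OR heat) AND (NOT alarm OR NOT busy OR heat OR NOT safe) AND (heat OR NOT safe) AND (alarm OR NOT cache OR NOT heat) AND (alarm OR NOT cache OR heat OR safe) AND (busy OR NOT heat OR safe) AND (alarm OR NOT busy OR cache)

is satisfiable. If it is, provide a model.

Set cache = False.
  then (alarm OR cache) forces alarm = True.
  then (NOT alarm OR cache OR NOT safe) forces safe = False.
  then (cache OR NOT heat OR safe) forces heat = False.
Set busy = False.
All clauses satisfied.

cache=F, heat=F, alarm=T, busy=F, safe=F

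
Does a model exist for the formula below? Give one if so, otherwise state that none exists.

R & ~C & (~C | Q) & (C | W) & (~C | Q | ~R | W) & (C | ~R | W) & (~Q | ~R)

W: True, Q: False, C: False, R: True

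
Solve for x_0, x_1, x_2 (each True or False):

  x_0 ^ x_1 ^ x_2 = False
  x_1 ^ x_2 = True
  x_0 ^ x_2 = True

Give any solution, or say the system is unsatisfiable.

x_0 = True, x_1 = True, x_2 = False

x_0 ^ x_1 ^ x_2 = T ^ T ^ F = False ✓
x_1 ^ x_2 = T ^ F = True ✓
x_0 ^ x_2 = T ^ F = True ✓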